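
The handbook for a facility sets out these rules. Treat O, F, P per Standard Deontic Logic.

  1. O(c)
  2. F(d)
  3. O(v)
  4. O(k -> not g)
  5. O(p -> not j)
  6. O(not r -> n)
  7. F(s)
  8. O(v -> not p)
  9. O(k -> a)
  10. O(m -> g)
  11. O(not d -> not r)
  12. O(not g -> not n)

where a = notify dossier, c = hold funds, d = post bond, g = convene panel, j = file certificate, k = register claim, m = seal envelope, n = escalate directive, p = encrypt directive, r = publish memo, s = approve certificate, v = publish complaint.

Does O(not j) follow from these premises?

No

Premise 5 is O(p -> not j), but O(p) is not derivable from the premises, so it does not yield O(not j).
No other premise forces O(not j). An ideal world satisfying every premise can still have not j false, so O(not j) is not derivable.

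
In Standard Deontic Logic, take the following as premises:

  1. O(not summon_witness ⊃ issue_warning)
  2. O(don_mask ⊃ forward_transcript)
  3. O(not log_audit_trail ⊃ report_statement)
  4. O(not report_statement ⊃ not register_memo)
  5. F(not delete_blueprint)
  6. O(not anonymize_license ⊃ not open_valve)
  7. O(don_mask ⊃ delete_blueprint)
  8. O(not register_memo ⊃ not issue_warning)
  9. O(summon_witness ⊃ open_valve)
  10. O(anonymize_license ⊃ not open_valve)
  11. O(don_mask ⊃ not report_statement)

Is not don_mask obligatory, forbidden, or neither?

Premises 10 and 6 cover both cases: O(anonymize_license ⊃ not open_valve) and O(not anonymize_license ⊃ not open_valve). Since anonymize_license ∨ not anonymize_license is a tautology, O(not open_valve) follows.
Premise 9 is O(summon_witness ⊃ open_valve); contrapositively O(not open_valve ⊃ not summon_witness). Since O(not open_valve) holds, K gives O(not summon_witness).
Premise 1 is O(not summon_witness ⊃ issue_warning); since O(not summon_witness), deontic closure gives O(issue_warning).
The contrapositive of premise 8 (O(not register_memo ⊃ not issue_warning)) is O(issue_warning ⊃ register_memo), and O(issue_warning) is already established, so O(register_memo).
Premise 4 is O(not report_statement ⊃ not register_memo); contrapositively O(register_memo ⊃ report_statement). Since O(register_memo) holds, K gives O(report_statement).
The contrapositive of premise 11 (O(don_mask ⊃ not report_statement)) is O(report_statement ⊃ not don_mask), and O(report_statement) is already established, so O(not don_mask).
Premises 2, 3, 5, 7 do not contribute to this derivation.
Hence not don_mask is obligatory.

Obligatory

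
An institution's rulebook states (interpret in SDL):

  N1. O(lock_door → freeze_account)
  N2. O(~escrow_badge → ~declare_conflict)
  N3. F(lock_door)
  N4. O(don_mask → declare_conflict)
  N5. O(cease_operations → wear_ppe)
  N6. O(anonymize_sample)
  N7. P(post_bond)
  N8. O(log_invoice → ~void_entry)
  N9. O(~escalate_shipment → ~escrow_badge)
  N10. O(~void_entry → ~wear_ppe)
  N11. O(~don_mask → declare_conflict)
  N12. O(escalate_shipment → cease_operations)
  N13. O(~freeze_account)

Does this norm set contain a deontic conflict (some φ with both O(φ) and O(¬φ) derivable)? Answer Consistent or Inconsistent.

Consistent

Premise 1 is O(lock_door → freeze_account), but O(lock_door) is not derivable from the premises, so it does not yield O(freeze_account).
So O(freeze_account) is not derivable, and the apparent clash with O(~freeze_account) does not arise.
A world satisfying every obligation exists (e.g. anonymize_sample=true, cease_operations=true, declare_conflict=true, don_mask=false, escalate_shipment=true, escrow_badge=true, freeze_account=false, lock_door=false, log_invoice=false, post_bond=false, void_entry=true, wear_ppe=true); no atom is both obligatory and forbidden, so the set is consistent.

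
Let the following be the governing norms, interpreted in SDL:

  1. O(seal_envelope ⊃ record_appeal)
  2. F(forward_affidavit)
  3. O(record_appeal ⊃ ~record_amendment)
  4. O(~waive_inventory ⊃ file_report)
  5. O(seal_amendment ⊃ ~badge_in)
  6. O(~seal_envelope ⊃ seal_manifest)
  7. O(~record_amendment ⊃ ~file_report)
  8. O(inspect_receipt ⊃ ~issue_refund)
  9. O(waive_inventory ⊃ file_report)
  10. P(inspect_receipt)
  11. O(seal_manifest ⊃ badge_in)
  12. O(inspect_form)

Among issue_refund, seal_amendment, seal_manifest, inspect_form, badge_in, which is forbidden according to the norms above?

By case analysis on ~waive_inventory: premise 4 gives O(~waive_inventory ⊃ file_report) and premise 9 gives O(waive_inventory ⊃ file_report), so O(file_report) either way.
Premise 7, O(~record_amendment ⊃ ~file_report), contraposes to O(file_report ⊃ record_amendment); with O(file_report) we get O(record_amendment).
Premise 3, O(record_appeal ⊃ ~record_amendment), contraposes to O(record_amendment ⊃ ~record_appeal); with O(record_amendment) we get O(~record_appeal).
The contrapositive of premise 1 (O(seal_envelope ⊃ record_appeal)) is O(~record_appeal ⊃ ~seal_envelope), and O(~record_appeal) is already established, so O(~seal_envelope).
Premise 6 is O(~seal_envelope ⊃ seal_manifest); since O(~seal_envelope), deontic closure gives O(seal_manifest).
From O(seal_manifest) and premise 11, O(seal_manifest ⊃ badge_in), we obtain O(badge_in).
Premise 5 is O(seal_amendment ⊃ ~badge_in); contrapositively O(badge_in ⊃ ~seal_amendment). Since O(badge_in) holds, K gives O(~seal_amendment).
So O(~seal_amendment) holds, i.e. seal_amendment is forbidden. None of the other listed options is forbidden under the premises.

seal_amendment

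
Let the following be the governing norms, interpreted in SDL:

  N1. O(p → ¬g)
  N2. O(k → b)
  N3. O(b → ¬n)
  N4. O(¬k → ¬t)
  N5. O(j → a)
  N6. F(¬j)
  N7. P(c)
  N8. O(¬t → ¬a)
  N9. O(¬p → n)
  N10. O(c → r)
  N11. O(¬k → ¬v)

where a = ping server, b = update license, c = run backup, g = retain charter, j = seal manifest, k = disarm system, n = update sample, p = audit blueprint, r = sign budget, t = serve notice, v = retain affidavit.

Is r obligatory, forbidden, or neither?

Neither

Premise 10 is O(c → r), but O(c) is not derivable from the premises (the permission P(c) asserts only ¬O(¬c), not O(c)), so it does not yield O(r).
No premise or chain of K-axiom applications forces O(r), and none forces O(¬r). So r is neither obligatory nor forbidden under these norms.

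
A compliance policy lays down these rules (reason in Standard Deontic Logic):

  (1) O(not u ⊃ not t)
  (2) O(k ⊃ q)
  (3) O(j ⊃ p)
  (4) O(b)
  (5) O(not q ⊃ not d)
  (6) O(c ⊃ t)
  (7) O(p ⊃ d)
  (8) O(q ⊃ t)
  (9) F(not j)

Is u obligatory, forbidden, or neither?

Premise 9, F(not j), is equivalent to O(j).
Premise 3 is O(j ⊃ p); since O(j), deontic closure gives O(p).
Premise 7 is O(p ⊃ d); since O(p), deontic closure gives O(d).
Premise 5 is O(not q ⊃ not d); contrapositively O(d ⊃ q). Since O(d) holds, K gives O(q).
Applying K to premise 8 (O(q ⊃ t)) and O(q) yields O(t).
Premise 1, O(not u ⊃ not t), contraposes to O(t ⊃ u); with O(t) we get O(u).
Premises 2, 4, 6 do not contribute to this derivation.
Hence u is obligatory.

Obligatory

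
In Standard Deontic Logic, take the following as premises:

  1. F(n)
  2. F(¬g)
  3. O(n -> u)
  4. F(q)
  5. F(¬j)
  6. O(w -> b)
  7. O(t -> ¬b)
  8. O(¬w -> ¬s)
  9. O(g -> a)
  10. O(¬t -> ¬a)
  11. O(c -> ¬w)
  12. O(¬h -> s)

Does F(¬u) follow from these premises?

No

Premise 3 is O(n -> u), but O(n) is not derivable from the premises, so it does not yield O(u).
No other premise forces O(u). An ideal world satisfying every premise can still have ¬u true, so F(¬u) is not derivable.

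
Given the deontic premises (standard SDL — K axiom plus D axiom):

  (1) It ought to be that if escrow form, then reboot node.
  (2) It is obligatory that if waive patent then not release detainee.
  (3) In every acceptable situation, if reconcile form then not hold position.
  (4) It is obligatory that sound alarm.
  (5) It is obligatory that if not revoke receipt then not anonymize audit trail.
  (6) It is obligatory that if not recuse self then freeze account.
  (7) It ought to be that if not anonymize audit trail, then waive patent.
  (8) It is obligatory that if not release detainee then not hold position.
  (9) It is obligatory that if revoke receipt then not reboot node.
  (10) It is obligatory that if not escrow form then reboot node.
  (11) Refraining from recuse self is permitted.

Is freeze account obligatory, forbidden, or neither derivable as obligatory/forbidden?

Premise 6 is O(¬recuse_self → freeze_account), but O(¬recuse_self) is not derivable from the premises (the permission P(¬recuse_self) asserts only ¬O(recuse_self), not O(¬recuse_self)), so it does not yield O(freeze_account).
No premise or chain of K-axiom applications forces O(freeze_account), and none forces O(¬freeze_account). So freeze_account is neither obligatory nor forbidden under these norms.

Neither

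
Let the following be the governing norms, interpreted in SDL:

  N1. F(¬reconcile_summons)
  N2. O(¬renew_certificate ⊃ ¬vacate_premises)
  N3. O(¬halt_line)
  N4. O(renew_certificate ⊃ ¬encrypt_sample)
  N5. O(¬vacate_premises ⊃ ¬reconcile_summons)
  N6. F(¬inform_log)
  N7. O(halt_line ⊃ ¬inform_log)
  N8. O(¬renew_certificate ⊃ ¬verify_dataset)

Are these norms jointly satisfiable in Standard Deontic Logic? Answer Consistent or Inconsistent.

Consistent

Premise 7 is O(halt_line ⊃ ¬inform_log), but O(halt_line) is not derivable from the premises, so it does not yield O(¬inform_log).
So O(¬inform_log) is not derivable, and the apparent clash with O(inform_log) does not arise.
A world satisfying every obligation exists (e.g. encrypt_sample=false, halt_line=false, inform_log=true, reconcile_summons=true, renew_certificate=true, vacate_premises=true, verify_dataset=false); no atom is both obligatory and forbidden, so the set is consistent.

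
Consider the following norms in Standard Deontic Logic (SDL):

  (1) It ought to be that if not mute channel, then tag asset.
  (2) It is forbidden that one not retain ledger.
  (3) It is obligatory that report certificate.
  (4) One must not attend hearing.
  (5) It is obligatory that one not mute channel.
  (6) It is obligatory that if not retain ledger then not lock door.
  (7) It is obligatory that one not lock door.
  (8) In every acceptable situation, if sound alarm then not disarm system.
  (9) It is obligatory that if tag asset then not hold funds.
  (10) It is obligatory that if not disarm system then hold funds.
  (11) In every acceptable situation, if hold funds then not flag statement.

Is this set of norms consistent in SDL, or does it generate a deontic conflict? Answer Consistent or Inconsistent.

Consistent

Premise 6 is O(¬retain_ledger → ¬lock_door); even if O(¬lock_door) held, inferring O(¬retain_ledger) would be affirming the consequent — invalid.
So O(¬retain_ledger) is not derivable, and the apparent clash with O(retain_ledger) does not arise.
A world satisfying every obligation exists (e.g. attend_hearing=false, disarm_system=true, flag_statement=false, hold_funds=false, lock_door=false, mute_channel=false, report_certificate=true, retain_ledger=true, sound_alarm=false, tag_asset=true); no atom is both obligatory and forbidden, so the set is consistent.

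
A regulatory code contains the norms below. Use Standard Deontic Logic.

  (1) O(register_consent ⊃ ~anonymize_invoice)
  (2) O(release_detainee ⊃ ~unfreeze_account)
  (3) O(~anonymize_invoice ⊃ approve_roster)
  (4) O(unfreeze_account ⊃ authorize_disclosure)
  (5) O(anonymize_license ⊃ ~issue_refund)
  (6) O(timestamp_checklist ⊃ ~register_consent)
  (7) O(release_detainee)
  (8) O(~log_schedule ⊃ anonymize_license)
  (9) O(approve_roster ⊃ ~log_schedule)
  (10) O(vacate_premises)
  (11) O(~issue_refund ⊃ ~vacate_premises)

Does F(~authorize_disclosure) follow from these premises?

No

Premise 4 is O(unfreeze_account ⊃ authorize_disclosure), but O(unfreeze_account) is not derivable from the premises, so it does not yield O(authorize_disclosure).
No other premise forces O(authorize_disclosure). An ideal world satisfying every premise can still have ~authorize_disclosure true, so F(~authorize_disclosure) is not derivable.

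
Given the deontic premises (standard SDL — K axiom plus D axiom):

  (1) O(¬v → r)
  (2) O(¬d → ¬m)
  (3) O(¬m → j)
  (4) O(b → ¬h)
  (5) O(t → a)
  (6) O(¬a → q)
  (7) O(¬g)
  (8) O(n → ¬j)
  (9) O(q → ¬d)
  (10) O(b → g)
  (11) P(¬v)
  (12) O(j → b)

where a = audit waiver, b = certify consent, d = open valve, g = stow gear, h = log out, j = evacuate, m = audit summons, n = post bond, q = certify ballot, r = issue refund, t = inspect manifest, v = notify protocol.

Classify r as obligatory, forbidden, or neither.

Premise 1 is O(¬v → r), but O(¬v) is not derivable from the premises (the permission P(¬v) asserts only ¬O(v), not O(¬v)), so it does not yield O(r).
No premise or chain of K-axiom applications forces O(r), and none forces O(¬r). So r is neither obligatory nor forbidden under these norms.

Neither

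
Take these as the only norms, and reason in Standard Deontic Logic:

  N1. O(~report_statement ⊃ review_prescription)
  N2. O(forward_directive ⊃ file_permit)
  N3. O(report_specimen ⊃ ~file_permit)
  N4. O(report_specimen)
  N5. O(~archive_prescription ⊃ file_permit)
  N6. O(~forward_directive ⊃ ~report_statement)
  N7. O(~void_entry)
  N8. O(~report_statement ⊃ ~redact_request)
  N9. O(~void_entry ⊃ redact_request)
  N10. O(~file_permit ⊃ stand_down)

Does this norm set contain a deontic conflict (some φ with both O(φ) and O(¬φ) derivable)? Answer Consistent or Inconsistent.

Inconsistent

From premise 7 we have O(~void_entry).
From O(~void_entry) and premise 9, O(~void_entry ⊃ redact_request), we obtain O(redact_request).
Premise 8, O(~report_statement ⊃ ~redact_request), contraposes to O(redact_request ⊃ report_statement); with O(redact_request) we get O(report_statement).
The contrapositive of premise 6 (O(~forward_directive ⊃ ~report_statement)) is O(report_statement ⊃ forward_directive), and O(report_statement) is already established, so O(forward_directive).
From O(forward_directive) and premise 2, O(forward_directive ⊃ file_permit), we obtain O(file_permit).
The contrapositive of premise 3 (O(report_specimen ⊃ ~file_permit)) is O(file_permit ⊃ ~report_specimen), and O(file_permit) is already established, so O(~report_specimen).
However, premise 4 gives O(report_specimen).
We now have both O(~report_specimen) and O(report_specimen) — report_specimen is simultaneously obligatory and forbidden, violating the D-axiom.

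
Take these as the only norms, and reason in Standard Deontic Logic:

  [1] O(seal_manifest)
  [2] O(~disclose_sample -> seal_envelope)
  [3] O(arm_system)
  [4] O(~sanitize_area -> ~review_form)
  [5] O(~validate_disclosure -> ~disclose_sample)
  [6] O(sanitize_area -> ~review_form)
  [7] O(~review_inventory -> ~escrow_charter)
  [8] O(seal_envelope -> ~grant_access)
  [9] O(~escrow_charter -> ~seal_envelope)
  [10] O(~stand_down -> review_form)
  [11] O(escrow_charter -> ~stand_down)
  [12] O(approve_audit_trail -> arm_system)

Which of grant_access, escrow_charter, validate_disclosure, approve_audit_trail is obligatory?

validate_disclosure

Premises 4 and 6 cover both cases: O(~sanitize_area -> ~review_form) and O(sanitize_area -> ~review_form). Since ~sanitize_area ∨ sanitize_area is a tautology, O(~review_form) follows.
Premise 10, O(~stand_down -> review_form), contraposes to O(~review_form -> stand_down); with O(~review_form) we get O(stand_down).
Premise 11 is O(escrow_charter -> ~stand_down); contrapositively O(stand_down -> ~escrow_charter). Since O(stand_down) holds, K gives O(~escrow_charter).
From O(~escrow_charter) and premise 9, O(~escrow_charter -> ~seal_envelope), we obtain O(~seal_envelope).
Premise 2, O(~disclose_sample -> seal_envelope), contraposes to O(~seal_envelope -> disclose_sample); with O(~seal_envelope) we get O(disclose_sample).
Premise 5 is O(~validate_disclosure -> ~disclose_sample); contrapositively O(disclose_sample -> validate_disclosure). Since O(disclose_sample) holds, K gives O(validate_disclosure).
So O(validate_disclosure) holds — validate_disclosure is obligatory. None of the other listed options is made obligatory by any chain of premises.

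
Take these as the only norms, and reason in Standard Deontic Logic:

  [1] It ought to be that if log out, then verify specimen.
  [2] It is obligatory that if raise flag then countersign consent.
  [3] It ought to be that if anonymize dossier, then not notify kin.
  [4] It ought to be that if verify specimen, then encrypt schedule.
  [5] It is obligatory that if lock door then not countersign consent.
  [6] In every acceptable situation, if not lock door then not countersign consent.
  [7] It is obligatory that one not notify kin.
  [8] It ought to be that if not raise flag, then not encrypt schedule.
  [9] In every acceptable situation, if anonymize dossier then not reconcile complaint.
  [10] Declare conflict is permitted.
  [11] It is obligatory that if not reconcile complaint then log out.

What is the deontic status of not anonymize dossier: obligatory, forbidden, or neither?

Obligatory

By case analysis on lock_door: premise 5 gives O(lock_door → ¬countersign_consent) and premise 6 gives O(¬lock_door → ¬countersign_consent), so O(¬countersign_consent) either way.
Premise 2, O(raise_flag → countersign_consent), contraposes to O(¬countersign_consent → ¬raise_flag); with O(¬countersign_consent) we get O(¬raise_flag).
From O(¬raise_flag) and premise 8, O(¬raise_flag → ¬encrypt_schedule), we obtain O(¬encrypt_schedule).
Premise 4 is O(verify_specimen → encrypt_schedule); contrapositively O(¬encrypt_schedule → ¬verify_specimen). Since O(¬encrypt_schedule) holds, K gives O(¬verify_specimen).
The contrapositive of premise 1 (O(log_out → verify_specimen)) is O(¬verify_specimen → ¬log_out), and O(¬verify_specimen) is already established, so O(¬log_out).
The contrapositive of premise 11 (O(¬reconcile_complaint → log_out)) is O(¬log_out → reconcile_complaint), and O(¬log_out) is already established, so O(reconcile_complaint).
Premise 9, O(anonymize_dossier → ¬reconcile_complaint), contraposes to O(reconcile_complaint → ¬anonymize_dossier); with O(reconcile_complaint) we get O(¬anonymize_dossier).
Premises 3, 7, 10 do not contribute to this derivation.
Hence ¬anonymize_dossier is obligatory.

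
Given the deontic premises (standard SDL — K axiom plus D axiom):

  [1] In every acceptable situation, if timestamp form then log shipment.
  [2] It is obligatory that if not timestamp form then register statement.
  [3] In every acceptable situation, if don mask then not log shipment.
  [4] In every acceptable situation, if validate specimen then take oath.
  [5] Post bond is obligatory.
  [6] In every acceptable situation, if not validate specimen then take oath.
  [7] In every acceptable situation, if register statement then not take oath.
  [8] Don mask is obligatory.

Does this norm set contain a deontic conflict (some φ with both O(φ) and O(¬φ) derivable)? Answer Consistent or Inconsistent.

Inconsistent

Premises 6 and 4 are O(¬validate_specimen → take_oath) and O(validate_specimen → take_oath); every ideal world satisfies ¬validate_specimen or validate_specimen, so in either case take_oath holds — hence O(take_oath).
The contrapositive of premise 7 (O(register_statement → ¬take_oath)) is O(take_oath → ¬register_statement), and O(take_oath) is already established, so O(¬register_statement).
Premise 2 is O(¬timestamp_form → register_statement); contrapositively O(¬register_statement → timestamp_form). Since O(¬register_statement) holds, K gives O(timestamp_form).
With premise 1, O(timestamp_form → log_shipment), the K-axiom yields O(log_shipment).
Premise 3 is O(don_mask → ¬log_shipment); contrapositively O(log_shipment → ¬don_mask). Since O(log_shipment) holds, K gives O(¬don_mask).
But premise 8 directly asserts O(don_mask).
We now have both O(¬don_mask) and O(don_mask) — don_mask is simultaneously obligatory and forbidden, violating the D-axiom.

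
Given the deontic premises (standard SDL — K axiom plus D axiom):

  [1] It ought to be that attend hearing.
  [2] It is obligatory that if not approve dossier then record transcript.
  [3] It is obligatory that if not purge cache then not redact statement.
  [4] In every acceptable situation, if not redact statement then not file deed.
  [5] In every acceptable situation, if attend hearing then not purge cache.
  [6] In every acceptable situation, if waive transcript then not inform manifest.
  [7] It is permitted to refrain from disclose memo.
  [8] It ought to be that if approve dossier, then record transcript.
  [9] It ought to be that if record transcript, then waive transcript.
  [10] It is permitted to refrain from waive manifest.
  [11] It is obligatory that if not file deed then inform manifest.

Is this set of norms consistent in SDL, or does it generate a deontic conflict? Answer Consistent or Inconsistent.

Inconsistent

By case analysis on approve_dossier: premise 8 gives O(approve_dossier → record_transcript) and premise 2 gives O(¬approve_dossier → record_transcript), so O(record_transcript) either way.
Applying K to premise 9 (O(record_transcript → waive_transcript)) and O(record_transcript) yields O(waive_transcript).
With premise 6, O(waive_transcript → ¬inform_manifest), the K-axiom yields O(¬inform_manifest).
The contrapositive of premise 11 (O(¬file_deed → inform_manifest)) is O(¬inform_manifest → file_deed), and O(¬inform_manifest) is already established, so O(file_deed).
Premise 4 is O(¬redact_statement → ¬file_deed); contrapositively O(file_deed → redact_statement). Since O(file_deed) holds, K gives O(redact_statement).
Premise 3, O(¬purge_cache → ¬redact_statement), contraposes to O(redact_statement → purge_cache); with O(redact_statement) we get O(purge_cache).
The contrapositive of premise 5 (O(attend_hearing → ¬purge_cache)) is O(purge_cache → ¬attend_hearing), and O(purge_cache) is already established, so O(¬attend_hearing).
However, premise 1 gives O(attend_hearing).
We now have both O(¬attend_hearing) and O(attend_hearing) — attend_hearing is simultaneously obligatory and forbidden, violating the D-axiom.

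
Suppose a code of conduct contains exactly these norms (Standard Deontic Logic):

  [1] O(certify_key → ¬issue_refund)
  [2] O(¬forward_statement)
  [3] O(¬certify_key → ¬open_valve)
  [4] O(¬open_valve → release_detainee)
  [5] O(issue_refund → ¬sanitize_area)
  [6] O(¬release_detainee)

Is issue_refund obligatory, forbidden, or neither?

Forbidden

Premise 6 states O(¬release_detainee) outright.
Premise 4, O(¬open_valve → release_detainee), contraposes to O(¬release_detainee → open_valve); with O(¬release_detainee) we get O(open_valve).
Premise 3 is O(¬certify_key → ¬open_valve); contrapositively O(open_valve → certify_key). Since O(open_valve) holds, K gives O(certify_key).
From O(certify_key) and premise 1, O(certify_key → ¬issue_refund), we obtain O(¬issue_refund).
Premises 2, 5 do not contribute to this derivation.
Thus O(¬issue_refund), which is F(issue_refund): issue_refund is forbidden.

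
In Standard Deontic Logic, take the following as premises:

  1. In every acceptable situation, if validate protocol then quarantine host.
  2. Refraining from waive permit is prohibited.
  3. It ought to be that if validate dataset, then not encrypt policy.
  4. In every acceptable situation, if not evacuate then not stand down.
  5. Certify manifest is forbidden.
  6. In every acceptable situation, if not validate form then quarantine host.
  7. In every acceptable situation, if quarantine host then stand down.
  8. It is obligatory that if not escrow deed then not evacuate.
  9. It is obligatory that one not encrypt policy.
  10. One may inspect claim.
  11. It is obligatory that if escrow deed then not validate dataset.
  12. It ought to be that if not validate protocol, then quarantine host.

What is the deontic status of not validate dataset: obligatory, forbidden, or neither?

Obligatory

Premises 12 and 1 cover both cases: O(¬validate_protocol → quarantine_host) and O(validate_protocol → quarantine_host). Since ¬validate_protocol ∨ validate_protocol is a tautology, O(quarantine_host) follows.
From O(quarantine_host) and premise 7, O(quarantine_host → stand_down), we obtain O(stand_down).
Premise 4 is O(¬evacuate → ¬stand_down); contrapositively O(stand_down → evacuate). Since O(stand_down) holds, K gives O(evacuate).
Premise 8 is O(¬escrow_deed → ¬evacuate); contrapositively O(evacuate → escrow_deed). Since O(evacuate) holds, K gives O(escrow_deed).
Premise 11 is O(escrow_deed → ¬validate_dataset); since O(escrow_deed), deontic closure gives O(¬validate_dataset).
Premises 2, 3, 5, 6, 9, 10 do not contribute to this derivation.
Hence ¬validate_dataset is obligatory.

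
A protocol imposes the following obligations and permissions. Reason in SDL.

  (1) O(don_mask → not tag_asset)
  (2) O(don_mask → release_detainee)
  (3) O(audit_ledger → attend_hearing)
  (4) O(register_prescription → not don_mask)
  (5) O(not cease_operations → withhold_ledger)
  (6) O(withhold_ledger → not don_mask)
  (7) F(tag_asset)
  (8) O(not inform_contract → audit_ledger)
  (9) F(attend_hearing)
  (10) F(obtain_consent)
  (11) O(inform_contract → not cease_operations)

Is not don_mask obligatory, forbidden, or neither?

Obligatory

Premise 9 is F(attend_hearing), i.e. O(not attend_hearing).
The contrapositive of premise 3 (O(audit_ledger → attend_hearing)) is O(not attend_hearing → not audit_ledger), and O(not attend_hearing) is already established, so O(not audit_ledger).
Premise 8, O(not inform_contract → audit_ledger), contraposes to O(not audit_ledger → inform_contract); with O(not audit_ledger) we get O(inform_contract).
With premise 11, O(inform_contract → not cease_operations), the K-axiom yields O(not cease_operations).
Applying K to premise 5 (O(not cease_operations → withhold_ledger)) and O(not cease_operations) yields O(withhold_ledger).
From O(withhold_ledger) and premise 6, O(withhold_ledger → not don_mask), we obtain O(not don_mask).
Premises 1, 2, 4, 7, 10 do not contribute to this derivation.
Hence not don_mask is obligatory.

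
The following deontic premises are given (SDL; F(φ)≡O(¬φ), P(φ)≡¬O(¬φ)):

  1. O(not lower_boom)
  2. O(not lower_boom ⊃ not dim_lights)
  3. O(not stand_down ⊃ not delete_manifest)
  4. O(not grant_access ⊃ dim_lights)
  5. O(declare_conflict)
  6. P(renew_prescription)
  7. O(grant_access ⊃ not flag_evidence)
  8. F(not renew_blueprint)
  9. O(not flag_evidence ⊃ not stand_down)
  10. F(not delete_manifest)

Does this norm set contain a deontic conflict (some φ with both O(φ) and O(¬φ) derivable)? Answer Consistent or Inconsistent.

Inconsistent

F(not delete_manifest) at premise 10 means O(delete_manifest).
Premise 3 is O(not stand_down ⊃ not delete_manifest); contrapositively O(delete_manifest ⊃ stand_down). Since O(delete_manifest) holds, K gives O(stand_down).
Premise 9 is O(not flag_evidence ⊃ not stand_down); contrapositively O(stand_down ⊃ flag_evidence). Since O(stand_down) holds, K gives O(flag_evidence).
Premise 7 is O(grant_access ⊃ not flag_evidence); contrapositively O(flag_evidence ⊃ not grant_access). Since O(flag_evidence) holds, K gives O(not grant_access).
Premise 4 is O(not grant_access ⊃ dim_lights); since O(not grant_access), deontic closure gives O(dim_lights).
Premise 2, O(not lower_boom ⊃ not dim_lights), contraposes to O(dim_lights ⊃ lower_boom); with O(dim_lights) we get O(lower_boom).
However, premise 1 gives O(not lower_boom).
We now have both O(lower_boom) and O(not lower_boom) — lower_boom is simultaneously obligatory and forbidden, violating the D-axiom.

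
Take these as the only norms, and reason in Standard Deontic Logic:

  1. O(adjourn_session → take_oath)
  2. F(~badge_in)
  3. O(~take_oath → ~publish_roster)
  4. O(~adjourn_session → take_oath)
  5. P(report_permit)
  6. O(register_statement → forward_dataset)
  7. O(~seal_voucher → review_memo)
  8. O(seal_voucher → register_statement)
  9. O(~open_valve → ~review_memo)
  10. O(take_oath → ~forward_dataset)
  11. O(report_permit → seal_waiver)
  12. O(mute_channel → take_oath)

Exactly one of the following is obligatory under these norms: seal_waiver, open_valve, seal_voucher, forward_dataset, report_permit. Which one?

Premises 4 and 1 are O(~adjourn_session → take_oath) and O(adjourn_session → take_oath); every ideal world satisfies ~adjourn_session or adjourn_session, so in either case take_oath holds — hence O(take_oath).
Applying K to premise 10 (O(take_oath → ~forward_dataset)) and O(take_oath) yields O(~forward_dataset).
The contrapositive of premise 6 (O(register_statement → forward_dataset)) is O(~forward_dataset → ~register_statement), and O(~forward_dataset) is already established, so O(~register_statement).
The contrapositive of premise 8 (O(seal_voucher → register_statement)) is O(~register_statement → ~seal_voucher), and O(~register_statement) is already established, so O(~seal_voucher).
With premise 7, O(~seal_voucher → review_memo), the K-axiom yields O(review_memo).
Premise 9, O(~open_valve → ~review_memo), contraposes to O(review_memo → open_valve); with O(review_memo) we get O(open_valve).
So O(open_valve) holds — open_valve is obligatory. None of the other listed options is made obligatory by any chain of premises.

open_valve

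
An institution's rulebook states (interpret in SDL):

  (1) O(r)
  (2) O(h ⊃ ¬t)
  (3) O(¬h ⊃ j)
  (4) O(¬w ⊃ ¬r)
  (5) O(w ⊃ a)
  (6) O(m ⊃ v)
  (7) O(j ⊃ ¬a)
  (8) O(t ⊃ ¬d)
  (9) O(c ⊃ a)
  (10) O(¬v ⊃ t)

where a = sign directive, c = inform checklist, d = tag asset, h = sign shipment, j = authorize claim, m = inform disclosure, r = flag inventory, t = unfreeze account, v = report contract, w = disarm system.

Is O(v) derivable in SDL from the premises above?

Yes

Premise 1 gives O(r).
Premise 4 is O(¬w ⊃ ¬r); contrapositively O(r ⊃ w). Since O(r) holds, K gives O(w).
Applying K to premise 5 (O(w ⊃ a)) and O(w) yields O(a).
The contrapositive of premise 7 (O(j ⊃ ¬a)) is O(a ⊃ ¬j), and O(a) is already established, so O(¬j).
The contrapositive of premise 3 (O(¬h ⊃ j)) is O(¬j ⊃ h), and O(¬j) is already established, so O(h).
From O(h) and premise 2, O(h ⊃ ¬t), we obtain O(¬t).
Premise 10, O(¬v ⊃ t), contraposes to O(¬t ⊃ v); with O(¬t) we get O(v).
Premises 6, 8, 9 do not contribute to this derivation.
So O(v) follows.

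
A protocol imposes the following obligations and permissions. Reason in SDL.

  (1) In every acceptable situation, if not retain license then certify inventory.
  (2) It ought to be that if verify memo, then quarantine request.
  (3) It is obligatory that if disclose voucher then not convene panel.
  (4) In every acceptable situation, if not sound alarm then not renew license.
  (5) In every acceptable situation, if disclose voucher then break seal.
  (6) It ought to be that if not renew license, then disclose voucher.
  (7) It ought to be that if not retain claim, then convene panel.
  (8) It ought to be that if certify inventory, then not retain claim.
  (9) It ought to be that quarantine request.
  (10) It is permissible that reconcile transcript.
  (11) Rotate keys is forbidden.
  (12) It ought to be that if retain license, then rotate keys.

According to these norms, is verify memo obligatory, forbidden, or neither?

Neither

Premise 2 is O(verify_memo → quarantine_request); even if O(quarantine_request) held, inferring O(verify_memo) would be affirming the consequent — invalid.
No premise or chain of K-axiom applications forces O(verify_memo), and none forces O(¬verify_memo). So verify_memo is neither obligatory nor forbidden under these norms.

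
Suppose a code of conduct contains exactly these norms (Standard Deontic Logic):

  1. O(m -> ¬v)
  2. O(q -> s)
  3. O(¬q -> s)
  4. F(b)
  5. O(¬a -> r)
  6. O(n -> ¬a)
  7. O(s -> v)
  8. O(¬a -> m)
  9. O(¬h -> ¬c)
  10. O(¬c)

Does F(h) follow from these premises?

Premise 9 is O(¬h -> ¬c); even if O(¬c) held, inferring O(¬h) would be affirming the consequent — invalid.
No other premise forces O(¬h). An ideal world satisfying every premise can still have h true, so F(h) is not derivable.

No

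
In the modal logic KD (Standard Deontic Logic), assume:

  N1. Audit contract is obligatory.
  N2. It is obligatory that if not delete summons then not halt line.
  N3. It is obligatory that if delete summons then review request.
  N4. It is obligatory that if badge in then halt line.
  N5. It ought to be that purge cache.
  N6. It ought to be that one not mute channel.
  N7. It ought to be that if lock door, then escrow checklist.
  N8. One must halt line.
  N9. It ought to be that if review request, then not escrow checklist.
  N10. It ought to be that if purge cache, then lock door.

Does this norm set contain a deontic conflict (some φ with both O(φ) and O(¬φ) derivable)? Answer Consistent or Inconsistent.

Inconsistent

Premise 8 gives O(halt_line).
The contrapositive of premise 2 (O(¬delete_summons → ¬halt_line)) is O(halt_line → delete_summons), and O(halt_line) is already established, so O(delete_summons).
From O(delete_summons) and premise 3, O(delete_summons → review_request), we obtain O(review_request).
From O(review_request) and premise 9, O(review_request → ¬escrow_checklist), we obtain O(¬escrow_checklist).
The contrapositive of premise 7 (O(lock_door → escrow_checklist)) is O(¬escrow_checklist → ¬lock_door), and O(¬escrow_checklist) is already established, so O(¬lock_door).
The contrapositive of premise 10 (O(purge_cache → lock_door)) is O(¬lock_door → ¬purge_cache), and O(¬lock_door) is already established, so O(¬purge_cache).
But premise 5 directly asserts O(purge_cache).
We now have both O(¬purge_cache) and O(purge_cache) — purge_cache is simultaneously obligatory and forbidden, violating the D-axiom.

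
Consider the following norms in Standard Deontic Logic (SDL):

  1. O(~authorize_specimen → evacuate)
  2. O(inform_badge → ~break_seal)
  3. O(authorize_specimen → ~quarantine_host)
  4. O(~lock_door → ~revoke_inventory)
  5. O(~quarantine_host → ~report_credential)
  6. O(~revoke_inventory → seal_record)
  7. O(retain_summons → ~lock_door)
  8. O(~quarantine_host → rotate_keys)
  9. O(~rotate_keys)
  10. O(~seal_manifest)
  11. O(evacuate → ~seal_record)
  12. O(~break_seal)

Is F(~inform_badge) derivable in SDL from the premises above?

No

Premise 2 is O(inform_badge → ~break_seal); even if O(~break_seal) held, inferring O(inform_badge) would be affirming the consequent — invalid.
No other premise forces O(inform_badge). An ideal world satisfying every premise can still have ~inform_badge true, so F(~inform_badge) is not derivable.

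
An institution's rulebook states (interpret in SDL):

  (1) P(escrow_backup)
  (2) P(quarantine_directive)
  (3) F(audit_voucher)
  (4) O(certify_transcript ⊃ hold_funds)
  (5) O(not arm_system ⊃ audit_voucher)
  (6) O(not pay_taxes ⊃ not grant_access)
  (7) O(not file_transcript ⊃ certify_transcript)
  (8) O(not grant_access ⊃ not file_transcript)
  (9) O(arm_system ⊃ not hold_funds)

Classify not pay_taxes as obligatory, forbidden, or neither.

F(audit_voucher) at premise 3 means O(not audit_voucher).
Premise 5 is O(not arm_system ⊃ audit_voucher); contrapositively O(not audit_voucher ⊃ arm_system). Since O(not audit_voucher) holds, K gives O(arm_system).
Applying K to premise 9 (O(arm_system ⊃ not hold_funds)) and O(arm_system) yields O(not hold_funds).
Premise 4 is O(certify_transcript ⊃ hold_funds); contrapositively O(not hold_funds ⊃ not certify_transcript). Since O(not hold_funds) holds, K gives O(not certify_transcript).
Premise 7, O(not file_transcript ⊃ certify_transcript), contraposes to O(not certify_transcript ⊃ file_transcript); with O(not certify_transcript) we get O(file_transcript).
Premise 8, O(not grant_access ⊃ not file_transcript), contraposes to O(file_transcript ⊃ grant_access); with O(file_transcript) we get O(grant_access).
Premise 6 is O(not pay_taxes ⊃ not grant_access); contrapositively O(grant_access ⊃ pay_taxes). Since O(grant_access) holds, K gives O(pay_taxes).
Premises 1, 2 do not contribute to this derivation.
Thus O(pay_taxes), which is F(not pay_taxes): not pay_taxes is forbidden.

Forbidden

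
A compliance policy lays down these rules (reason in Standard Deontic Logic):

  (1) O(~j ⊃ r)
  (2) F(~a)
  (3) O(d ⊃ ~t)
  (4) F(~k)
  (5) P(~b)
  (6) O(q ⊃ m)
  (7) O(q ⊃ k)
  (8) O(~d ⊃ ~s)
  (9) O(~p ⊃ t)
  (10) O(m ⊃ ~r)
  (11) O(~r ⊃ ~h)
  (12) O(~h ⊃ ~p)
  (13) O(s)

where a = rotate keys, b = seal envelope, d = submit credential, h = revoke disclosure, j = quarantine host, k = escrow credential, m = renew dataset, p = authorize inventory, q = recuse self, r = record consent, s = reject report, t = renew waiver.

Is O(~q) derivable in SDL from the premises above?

Yes

Premise 13 gives O(s).
The contrapositive of premise 8 (O(~d ⊃ ~s)) is O(s ⊃ d), and O(s) is already established, so O(d).
Premise 3 is O(d ⊃ ~t); since O(d), deontic closure gives O(~t).
Premise 9 is O(~p ⊃ t); contrapositively O(~t ⊃ p). Since O(~t) holds, K gives O(p).
The contrapositive of premise 12 (O(~h ⊃ ~p)) is O(p ⊃ h), and O(p) is already established, so O(h).
Premise 11 is O(~r ⊃ ~h); contrapositively O(h ⊃ r). Since O(h) holds, K gives O(r).
Premise 10 is O(m ⊃ ~r); contrapositively O(r ⊃ ~m). Since O(r) holds, K gives O(~m).
Premise 6, O(q ⊃ m), contraposes to O(~m ⊃ ~q); with O(~m) we get O(~q).
Premises 1, 2, 4, 5, 7 do not contribute to this derivation.
So O(~q) follows.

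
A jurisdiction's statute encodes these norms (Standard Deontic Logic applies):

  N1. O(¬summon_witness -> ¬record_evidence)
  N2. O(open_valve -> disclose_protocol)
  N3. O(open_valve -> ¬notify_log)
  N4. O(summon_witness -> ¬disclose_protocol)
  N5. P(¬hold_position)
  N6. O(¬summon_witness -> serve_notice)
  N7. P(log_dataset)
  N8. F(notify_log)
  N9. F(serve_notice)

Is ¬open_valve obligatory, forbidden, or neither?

Obligatory

F(serve_notice) at premise 9 means O(¬serve_notice).
The contrapositive of premise 6 (O(¬summon_witness -> serve_notice)) is O(¬serve_notice -> summon_witness), and O(¬serve_notice) is already established, so O(summon_witness).
From O(summon_witness) and premise 4, O(summon_witness -> ¬disclose_protocol), we obtain O(¬disclose_protocol).
Premise 2 is O(open_valve -> disclose_protocol); contrapositively O(¬disclose_protocol -> ¬open_valve). Since O(¬disclose_protocol) holds, K gives O(¬open_valve).
Premises 1, 3, 5, 7, 8 do not contribute to this derivation.
Hence ¬open_valve is obligatory.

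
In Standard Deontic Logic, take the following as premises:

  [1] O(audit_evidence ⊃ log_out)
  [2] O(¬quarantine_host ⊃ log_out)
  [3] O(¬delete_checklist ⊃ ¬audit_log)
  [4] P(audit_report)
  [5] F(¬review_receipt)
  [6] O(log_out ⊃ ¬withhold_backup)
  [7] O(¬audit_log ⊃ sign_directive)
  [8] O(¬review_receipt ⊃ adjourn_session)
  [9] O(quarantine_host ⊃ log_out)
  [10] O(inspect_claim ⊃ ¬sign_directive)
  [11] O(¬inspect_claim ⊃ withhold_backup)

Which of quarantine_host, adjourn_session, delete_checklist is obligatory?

Premises 9 and 2 are O(quarantine_host ⊃ log_out) and O(¬quarantine_host ⊃ log_out); every ideal world satisfies quarantine_host or ¬quarantine_host, so in either case log_out holds — hence O(log_out).
From O(log_out) and premise 6, O(log_out ⊃ ¬withhold_backup), we obtain O(¬withhold_backup).
Premise 11 is O(¬inspect_claim ⊃ withhold_backup); contrapositively O(¬withhold_backup ⊃ inspect_claim). Since O(¬withhold_backup) holds, K gives O(inspect_claim).
Applying K to premise 10 (O(inspect_claim ⊃ ¬sign_directive)) and O(inspect_claim) yields O(¬sign_directive).
The contrapositive of premise 7 (O(¬audit_log ⊃ sign_directive)) is O(¬sign_directive ⊃ audit_log), and O(¬sign_directive) is already established, so O(audit_log).
Premise 3 is O(¬delete_checklist ⊃ ¬audit_log); contrapositively O(audit_log ⊃ delete_checklist). Since O(audit_log) holds, K gives O(delete_checklist).
So O(delete_checklist) holds — delete_checklist is obligatory. None of the other listed options is made obligatory by any chain of premises.

delete_checklist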